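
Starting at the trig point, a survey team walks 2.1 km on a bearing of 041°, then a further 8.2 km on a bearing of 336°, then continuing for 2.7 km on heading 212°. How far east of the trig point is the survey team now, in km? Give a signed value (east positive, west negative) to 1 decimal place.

Leg 1 (041°, 2.1 km): east 2.1 sin 41° = 1.38, north 2.1 cos 41° = 1.58
Leg 2 (336°, 8.2 km): east 8.2 sin 336° = -3.34, north 8.2 cos 336° = 7.49
Leg 3 (212°, 2.7 km): east 2.7 sin 212° = -1.43, north 2.7 cos 212° = -2.29
Net east component: -3.39 km.

-3.4 km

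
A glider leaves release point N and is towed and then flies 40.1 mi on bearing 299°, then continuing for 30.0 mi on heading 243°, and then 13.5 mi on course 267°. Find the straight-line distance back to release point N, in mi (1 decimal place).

Leg 1 (299°, 40.1 mi): east 40.1 sin 299° = -35.07, north 40.1 cos 299° = 19.44
Leg 2 (243°, 30.0 mi): east 30.0 sin 243° = -26.73, north 30.0 cos 243° = -13.62
Leg 3 (267°, 13.5 mi): east 13.5 sin 267° = -13.48, north 13.5 cos 267° = -0.71
Net: -75.28 east, 5.11 north. Distance = √((-75.28)² + (5.11)²) = 75.457 mi.

75.5 mi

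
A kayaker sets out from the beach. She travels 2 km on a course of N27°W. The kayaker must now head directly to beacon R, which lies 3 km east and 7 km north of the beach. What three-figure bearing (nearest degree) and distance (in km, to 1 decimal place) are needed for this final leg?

Leg 1 (N27°W, 2 km): east 2 sin 333° = -0.91, north 2 cos 333° = 1.78
Current position: (-0.91, 1.78). Target: (3, 7). Remaining: Δeast = 3.91, Δnorth = 5.22.
Bearing = atan2(3.91, 5.22) mod 360° = 36.83°; distance = √((3.91)² + (5.22)²) = 6.519 km.

037°, 6.5 km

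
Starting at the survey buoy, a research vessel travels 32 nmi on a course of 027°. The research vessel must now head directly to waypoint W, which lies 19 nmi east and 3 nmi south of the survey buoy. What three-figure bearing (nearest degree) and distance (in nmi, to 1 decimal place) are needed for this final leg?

172°, 31.8 nmi

Leg 1 (027°, 32 nmi): east 32 sin 27° = 14.53, north 32 cos 27° = 28.51
Current position: (14.53, 28.51). Target: (19, -3). Remaining: Δeast = 4.47, Δnorth = -31.51.
Bearing = atan2(4.47, -31.51) mod 360° = 171.92°; distance = √((4.47)² + (-31.51)²) = 31.828 nmi.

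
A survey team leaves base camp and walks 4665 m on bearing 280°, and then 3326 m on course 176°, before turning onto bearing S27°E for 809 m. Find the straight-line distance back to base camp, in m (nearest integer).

Leg 1 (280°, 4665 m): east 4665 sin 280° = -4594.13, north 4665 cos 280° = 810.07
Leg 2 (176°, 3326 m): east 3326 sin 176° = 232.01, north 3326 cos 176° = -3317.90
Leg 3 (S27°E, 809 m): east 809 sin 153° = 367.28, north 809 cos 153° = -720.82
Net: -3994.84 east, -3228.65 north. Distance = √((-3994.84)² + (-3228.65)²) = 5136.433 m.

5136 m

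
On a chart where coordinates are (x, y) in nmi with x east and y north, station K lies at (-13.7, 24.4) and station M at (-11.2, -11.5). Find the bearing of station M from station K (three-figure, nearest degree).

176°

Δeast = -11.2 − -13.7 = 2.50; Δnorth = -11.5 − 24.4 = -35.90.
Bearing = atan2(Δeast, Δnorth) mod 360° = 176.02° ≈ 176°.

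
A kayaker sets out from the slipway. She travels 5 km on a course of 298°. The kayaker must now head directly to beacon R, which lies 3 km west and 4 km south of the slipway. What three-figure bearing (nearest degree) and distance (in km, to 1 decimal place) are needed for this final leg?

167°, 6.5 km

Leg 1 (298°, 5 km): east 5 sin 298° = -4.41, north 5 cos 298° = 2.35
Current position: (-4.41, 2.35). Target: (-3, -4). Remaining: Δeast = 1.41, Δnorth = -6.35.
Bearing = atan2(1.41, -6.35) mod 360° = 167.43°; distance = √((1.41)² + (-6.35)²) = 6.503 km.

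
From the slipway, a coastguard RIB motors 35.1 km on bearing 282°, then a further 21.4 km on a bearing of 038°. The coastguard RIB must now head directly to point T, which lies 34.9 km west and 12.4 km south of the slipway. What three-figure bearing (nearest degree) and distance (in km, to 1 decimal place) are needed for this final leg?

201°, 39.1 km

Leg 1 (282°, 35.1 km): east 35.1 sin 282° = -34.33, north 35.1 cos 282° = 7.30
Leg 2 (038°, 21.4 km): east 21.4 sin 38° = 13.18, north 21.4 cos 38° = 16.86
Current position: (-21.16, 24.16). Target: (-34.9, -12.4). Remaining: Δeast = -13.74, Δnorth = -36.56.
Bearing = atan2(-13.74, -36.56) mod 360° = 200.60°; distance = √((-13.74)² + (-36.56)²) = 39.058 km.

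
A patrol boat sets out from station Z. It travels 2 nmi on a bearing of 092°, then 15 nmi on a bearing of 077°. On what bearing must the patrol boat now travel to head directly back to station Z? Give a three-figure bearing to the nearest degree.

259°

Leg 1 (092°, 2 nmi): east 2 sin 92° = 2.00, north 2 cos 92° = -0.07
Leg 2 (077°, 15 nmi): east 15 sin 77° = 14.62, north 15 cos 77° = 3.37
Net displacement: 16.61 east, 3.30 north. Direction back to start is (-16.61, -3.30): bearing = atan2(-16.61, -3.30) mod 360° = 258.75° ≈ 259°.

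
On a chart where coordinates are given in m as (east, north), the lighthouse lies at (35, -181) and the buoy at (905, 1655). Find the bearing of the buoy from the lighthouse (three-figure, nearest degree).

Δeast = 905 − 35 = 870.00; Δnorth = 1655 − -181 = 1836.00.
Bearing = atan2(Δeast, Δnorth) mod 360° = 25.35° ≈ 025°.

025°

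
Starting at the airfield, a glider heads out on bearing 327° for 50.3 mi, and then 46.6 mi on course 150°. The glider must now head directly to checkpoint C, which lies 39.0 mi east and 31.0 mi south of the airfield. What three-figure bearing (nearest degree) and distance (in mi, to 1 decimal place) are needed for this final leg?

127°, 54.2 mi

Leg 1 (327°, 50.3 mi): east 50.3 sin 327° = -27.40, north 50.3 cos 327° = 42.19
Leg 2 (150°, 46.6 mi): east 46.6 sin 150° = 23.30, north 46.6 cos 150° = -40.36
Current position: (-4.10, 1.83). Target: (39.0, -31.0). Remaining: Δeast = 43.10, Δnorth = -32.83.
Bearing = atan2(43.10, -32.83) mod 360° = 127.30°; distance = √((43.10)² + (-32.83)²) = 54.175 mi.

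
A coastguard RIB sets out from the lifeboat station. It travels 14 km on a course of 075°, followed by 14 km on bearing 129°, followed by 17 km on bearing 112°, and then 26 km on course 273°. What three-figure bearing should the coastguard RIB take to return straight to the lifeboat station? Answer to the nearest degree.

Leg 1 (075°, 14 km): east 14 sin 75° = 13.52, north 14 cos 75° = 3.62
Leg 2 (129°, 14 km): east 14 sin 129° = 10.88, north 14 cos 129° = -8.81
Leg 3 (112°, 17 km): east 17 sin 112° = 15.76, north 17 cos 112° = -6.37
Leg 4 (273°, 26 km): east 26 sin 273° = -25.96, north 26 cos 273° = 1.36
Net displacement: 14.20 east, -10.19 north. Direction back to start is (-14.20, 10.19): bearing = atan2(-14.20, 10.19) mod 360° = 305.67° ≈ 306°.

306°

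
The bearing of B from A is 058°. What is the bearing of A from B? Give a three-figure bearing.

Back-bearing = 058° + 180° = 238°.

238°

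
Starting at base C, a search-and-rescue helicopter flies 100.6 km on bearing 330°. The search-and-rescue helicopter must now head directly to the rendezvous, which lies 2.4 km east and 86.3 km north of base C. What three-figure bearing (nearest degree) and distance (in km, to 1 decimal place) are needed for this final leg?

Leg 1 (330°, 100.6 km): east 100.6 sin 330° = -50.30, north 100.6 cos 330° = 87.12
Current position: (-50.30, 87.12). Target: (2.4, 86.3). Remaining: Δeast = 52.70, Δnorth = -0.82.
Bearing = atan2(52.70, -0.82) mod 360° = 90.89°; distance = √((52.70)² + (-0.82)²) = 52.706 km.

091°, 52.7 km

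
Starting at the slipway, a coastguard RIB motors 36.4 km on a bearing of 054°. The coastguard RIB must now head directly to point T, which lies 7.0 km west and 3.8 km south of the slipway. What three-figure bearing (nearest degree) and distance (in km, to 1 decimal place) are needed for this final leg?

Leg 1 (054°, 36.4 km): east 36.4 sin 54° = 29.45, north 36.4 cos 54° = 21.40
Current position: (29.45, 21.40). Target: (-7.0, -3.8). Remaining: Δeast = -36.45, Δnorth = -25.20.
Bearing = atan2(-36.45, -25.20) mod 360° = 235.35°; distance = √((-36.45)² + (-25.20)²) = 44.309 km.

235°, 44.3 km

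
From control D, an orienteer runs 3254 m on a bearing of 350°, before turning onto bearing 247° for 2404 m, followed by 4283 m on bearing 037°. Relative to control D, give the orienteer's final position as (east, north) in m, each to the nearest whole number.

(-200, 5686)

Leg 1 (350°, 3254 m): east 3254 sin 350° = -565.05, north 3254 cos 350° = 3204.56
Leg 2 (247°, 2404 m): east 2404 sin 247° = -2212.89, north 2404 cos 247° = -939.32
Leg 3 (037°, 4283 m): east 4283 sin 37° = 2577.57, north 4283 cos 37° = 3420.56
Summing: -200.37 m east, 5685.80 m north → (-200, 5686).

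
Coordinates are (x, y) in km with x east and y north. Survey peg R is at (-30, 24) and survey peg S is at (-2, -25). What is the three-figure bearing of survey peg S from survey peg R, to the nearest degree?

150°

Δeast = -2 − -30 = 28.00; Δnorth = -25 − 24 = -49.00.
Bearing = atan2(Δeast, Δnorth) mod 360° = 150.26° ≈ 150°.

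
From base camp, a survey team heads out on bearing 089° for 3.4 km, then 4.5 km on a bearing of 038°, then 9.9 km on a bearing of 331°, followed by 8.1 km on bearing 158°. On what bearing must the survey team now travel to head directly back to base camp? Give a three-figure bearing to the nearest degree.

Leg 1 (089°, 3.4 km): east 3.4 sin 89° = 3.40, north 3.4 cos 89° = 0.06
Leg 2 (038°, 4.5 km): east 4.5 sin 38° = 2.77, north 4.5 cos 38° = 3.55
Leg 3 (331°, 9.9 km): east 9.9 sin 331° = -4.80, north 9.9 cos 331° = 8.66
Leg 4 (158°, 8.1 km): east 8.1 sin 158° = 3.03, north 8.1 cos 158° = -7.51
Net displacement: 4.40 east, 4.75 north. Direction back to start is (-4.40, -4.75): bearing = atan2(-4.40, -4.75) mod 360° = 222.82° ≈ 223°.

223°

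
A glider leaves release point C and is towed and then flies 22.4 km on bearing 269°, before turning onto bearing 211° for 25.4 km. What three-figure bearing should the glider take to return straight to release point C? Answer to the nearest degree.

Leg 1 (269°, 22.4 km): east 22.4 sin 269° = -22.40, north 22.4 cos 269° = -0.39
Leg 2 (211°, 25.4 km): east 25.4 sin 211° = -13.08, north 25.4 cos 211° = -21.77
Net displacement: -35.48 east, -22.16 north. Direction back to start is (35.48, 22.16): bearing = atan2(35.48, 22.16) mod 360° = 58.01° ≈ 058°.

058°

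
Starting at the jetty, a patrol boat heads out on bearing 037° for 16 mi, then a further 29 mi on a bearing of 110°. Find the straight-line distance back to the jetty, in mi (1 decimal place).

37.0 mi

Leg 1 (037°, 16 mi): east 16 sin 37° = 9.63, north 16 cos 37° = 12.78
Leg 2 (110°, 29 mi): east 29 sin 110° = 27.25, north 29 cos 110° = -9.92
Net: 36.88 east, 2.86 north. Distance = √((36.88)² + (2.86)²) = 36.991 mi.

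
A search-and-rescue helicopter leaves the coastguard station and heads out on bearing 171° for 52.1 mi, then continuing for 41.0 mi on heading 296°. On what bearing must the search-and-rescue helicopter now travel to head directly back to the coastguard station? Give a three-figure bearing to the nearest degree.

Leg 1 (171°, 52.1 mi): east 52.1 sin 171° = 8.15, north 52.1 cos 171° = -51.46
Leg 2 (296°, 41.0 mi): east 41.0 sin 296° = -36.85, north 41.0 cos 296° = 17.97
Net displacement: -28.70 east, -33.49 north. Direction back to start is (28.70, 33.49): bearing = atan2(28.70, 33.49) mod 360° = 40.60° ≈ 041°.

041°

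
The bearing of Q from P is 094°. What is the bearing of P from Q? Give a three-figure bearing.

Back-bearing = 094° + 180° = 274°.

274°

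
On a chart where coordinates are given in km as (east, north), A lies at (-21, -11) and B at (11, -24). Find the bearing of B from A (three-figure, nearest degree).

112°

Δeast = 11 − -21 = 32.00; Δnorth = -24 − -11 = -13.00.
Bearing = atan2(Δeast, Δnorth) mod 360° = 112.11° ≈ 112°.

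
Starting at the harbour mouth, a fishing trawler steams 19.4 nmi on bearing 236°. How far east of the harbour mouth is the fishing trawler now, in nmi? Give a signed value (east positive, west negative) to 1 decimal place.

-16.1 nmi

Leg 1 (236°, 19.4 nmi): east 19.4 sin 236° = -16.08, north 19.4 cos 236° = -10.85
Net east component: -16.08 nmi.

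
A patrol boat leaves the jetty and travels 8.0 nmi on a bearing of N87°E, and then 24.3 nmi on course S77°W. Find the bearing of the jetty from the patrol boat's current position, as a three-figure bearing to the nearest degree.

Leg 1 (N87°E, 8.0 nmi): east 8.0 sin 87° = 7.99, north 8.0 cos 87° = 0.42
Leg 2 (S77°W, 24.3 nmi): east 24.3 sin 257° = -23.68, north 24.3 cos 257° = -5.47
Net displacement: -15.69 east, -5.05 north. Direction back to start is (15.69, 5.05): bearing = atan2(15.69, 5.05) mod 360° = 72.16° ≈ 072°.

072°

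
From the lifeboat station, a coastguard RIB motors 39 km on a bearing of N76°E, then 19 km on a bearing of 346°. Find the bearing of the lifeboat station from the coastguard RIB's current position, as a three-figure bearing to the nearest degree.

230°

Leg 1 (N76°E, 39 km): east 39 sin 76° = 37.84, north 39 cos 76° = 9.43
Leg 2 (346°, 19 km): east 19 sin 346° = -4.60, north 19 cos 346° = 18.44
Net displacement: 33.25 east, 27.87 north. Direction back to start is (-33.25, -27.87): bearing = atan2(-33.25, -27.87) mod 360° = 230.03° ≈ 230°.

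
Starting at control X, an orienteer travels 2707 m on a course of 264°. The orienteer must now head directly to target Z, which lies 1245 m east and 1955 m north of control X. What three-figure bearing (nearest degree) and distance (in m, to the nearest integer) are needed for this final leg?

Leg 1 (264°, 2707 m): east 2707 sin 264° = -2692.17, north 2707 cos 264° = -282.96
Current position: (-2692.17, -282.96). Target: (1245, 1955). Remaining: Δeast = 3937.17, Δnorth = 2237.96.
Bearing = atan2(3937.17, 2237.96) mod 360° = 60.39°; distance = √((3937.17)² + (2237.96)²) = 4528.772 m.

060°, 4529 m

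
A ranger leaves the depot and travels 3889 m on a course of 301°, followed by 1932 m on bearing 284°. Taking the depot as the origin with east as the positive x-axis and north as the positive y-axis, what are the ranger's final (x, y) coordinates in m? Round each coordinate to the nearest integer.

Leg 1 (301°, 3889 m): east 3889 sin 301° = -3333.52, north 3889 cos 301° = 2002.98
Leg 2 (284°, 1932 m): east 1932 sin 284° = -1874.61, north 1932 cos 284° = 467.39
Summing: -5208.13 m east, 2470.38 m north → (-5208, 2470).

(-5208, 2470)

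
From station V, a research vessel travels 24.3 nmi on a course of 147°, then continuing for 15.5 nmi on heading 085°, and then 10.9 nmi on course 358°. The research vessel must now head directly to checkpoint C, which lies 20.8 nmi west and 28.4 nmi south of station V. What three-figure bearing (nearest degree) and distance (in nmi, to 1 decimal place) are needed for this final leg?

Leg 1 (147°, 24.3 nmi): east 24.3 sin 147° = 13.23, north 24.3 cos 147° = -20.38
Leg 2 (085°, 15.5 nmi): east 15.5 sin 85° = 15.44, north 15.5 cos 85° = 1.35
Leg 3 (358°, 10.9 nmi): east 10.9 sin 358° = -0.38, north 10.9 cos 358° = 10.89
Current position: (28.30, -8.14). Target: (-20.8, -28.4). Remaining: Δeast = -49.10, Δnorth = -20.26.
Bearing = atan2(-49.10, -20.26) mod 360° = 247.57°; distance = √((-49.10)² + (-20.26)²) = 53.113 nmi.

248°, 53.1 nmi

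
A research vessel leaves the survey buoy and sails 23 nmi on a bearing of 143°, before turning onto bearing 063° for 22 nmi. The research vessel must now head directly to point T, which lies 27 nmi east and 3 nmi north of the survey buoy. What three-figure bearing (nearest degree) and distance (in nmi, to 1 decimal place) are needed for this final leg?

330°, 13.1 nmi

Leg 1 (143°, 23 nmi): east 23 sin 143° = 13.84, north 23 cos 143° = -18.37
Leg 2 (063°, 22 nmi): east 22 sin 63° = 19.60, north 22 cos 63° = 9.99
Current position: (33.44, -8.38). Target: (27, 3). Remaining: Δeast = -6.44, Δnorth = 11.38.
Bearing = atan2(-6.44, 11.38) mod 360° = 330.48°; distance = √((-6.44)² + (11.38)²) = 13.078 nmi.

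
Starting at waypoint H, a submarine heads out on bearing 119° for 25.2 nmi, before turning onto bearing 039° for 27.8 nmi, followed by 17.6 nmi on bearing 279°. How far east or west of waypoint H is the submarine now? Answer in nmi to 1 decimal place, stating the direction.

Leg 1 (119°, 25.2 nmi): east 25.2 sin 119° = 22.04, north 25.2 cos 119° = -12.22
Leg 2 (039°, 27.8 nmi): east 27.8 sin 39° = 17.50, north 27.8 cos 39° = 21.60
Leg 3 (279°, 17.6 nmi): east 17.6 sin 279° = -17.38, north 17.6 cos 279° = 2.75
Net east component: 22.15 nmi.

22.2 nmi east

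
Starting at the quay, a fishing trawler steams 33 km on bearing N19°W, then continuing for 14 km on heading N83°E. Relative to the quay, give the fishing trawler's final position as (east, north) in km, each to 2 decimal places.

Leg 1 (N19°W, 33 km): east 33 sin 341° = -10.74, north 33 cos 341° = 31.20
Leg 2 (N83°E, 14 km): east 14 sin 83° = 13.90, north 14 cos 83° = 1.71
Summing: 3.15 km east, 32.91 km north → (3.15, 32.91).

(3.15, 32.91)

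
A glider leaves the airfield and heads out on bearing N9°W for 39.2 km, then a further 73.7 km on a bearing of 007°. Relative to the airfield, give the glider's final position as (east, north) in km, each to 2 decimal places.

Leg 1 (N9°W, 39.2 km): east 39.2 sin 351° = -6.13, north 39.2 cos 351° = 38.72
Leg 2 (007°, 73.7 km): east 73.7 sin 7° = 8.98, north 73.7 cos 7° = 73.15
Summing: 2.85 km east, 111.87 km north → (2.85, 111.87).

(2.85, 111.87)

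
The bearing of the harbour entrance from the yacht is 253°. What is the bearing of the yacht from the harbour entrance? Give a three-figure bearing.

073°

Back-bearing = 253° − 180° = 073°.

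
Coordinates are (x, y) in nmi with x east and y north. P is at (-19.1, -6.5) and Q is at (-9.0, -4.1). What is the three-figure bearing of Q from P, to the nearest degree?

Δeast = -9.0 − -19.1 = 10.10; Δnorth = -4.1 − -6.5 = 2.40.
Bearing = atan2(Δeast, Δnorth) mod 360° = 76.63° ≈ 077°.

077°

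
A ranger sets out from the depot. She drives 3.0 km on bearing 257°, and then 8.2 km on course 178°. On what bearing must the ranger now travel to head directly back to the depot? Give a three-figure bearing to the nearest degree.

Leg 1 (257°, 3.0 km): east 3.0 sin 257° = -2.92, north 3.0 cos 257° = -0.67
Leg 2 (178°, 8.2 km): east 8.2 sin 178° = 0.29, north 8.2 cos 178° = -8.20
Net displacement: -2.64 east, -8.87 north. Direction back to start is (2.64, 8.87): bearing = atan2(2.64, 8.87) mod 360° = 16.56° ≈ 017°.

017°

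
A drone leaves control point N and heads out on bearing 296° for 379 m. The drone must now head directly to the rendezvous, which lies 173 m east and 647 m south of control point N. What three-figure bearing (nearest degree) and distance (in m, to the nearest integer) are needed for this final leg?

Leg 1 (296°, 379 m): east 379 sin 296° = -340.64, north 379 cos 296° = 166.14
Current position: (-340.64, 166.14). Target: (173, -647). Remaining: Δeast = 513.64, Δnorth = -813.14.
Bearing = atan2(513.64, -813.14) mod 360° = 147.72°; distance = √((513.64)² + (-813.14)²) = 961.785 m.

148°, 962 m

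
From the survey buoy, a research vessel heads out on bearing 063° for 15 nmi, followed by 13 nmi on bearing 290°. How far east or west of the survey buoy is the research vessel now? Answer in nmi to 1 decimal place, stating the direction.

1.1 nmi east

Leg 1 (063°, 15 nmi): east 15 sin 63° = 13.37, north 15 cos 63° = 6.81
Leg 2 (290°, 13 nmi): east 13 sin 290° = -12.22, north 13 cos 290° = 4.45
Net east component: 1.15 nmi.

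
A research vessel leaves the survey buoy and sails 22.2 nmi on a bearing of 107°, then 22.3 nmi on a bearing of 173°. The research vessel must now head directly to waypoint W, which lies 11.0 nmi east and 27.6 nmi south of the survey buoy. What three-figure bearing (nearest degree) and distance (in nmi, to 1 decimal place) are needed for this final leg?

Leg 1 (107°, 22.2 nmi): east 22.2 sin 107° = 21.23, north 22.2 cos 107° = -6.49
Leg 2 (173°, 22.3 nmi): east 22.3 sin 173° = 2.72, north 22.3 cos 173° = -22.13
Current position: (23.95, -28.62). Target: (11.0, -27.6). Remaining: Δeast = -12.95, Δnorth = 1.02.
Bearing = atan2(-12.95, 1.02) mod 360° = 274.52°; distance = √((-12.95)² + (1.02)²) = 12.988 nmi.

275°, 13.0 nmi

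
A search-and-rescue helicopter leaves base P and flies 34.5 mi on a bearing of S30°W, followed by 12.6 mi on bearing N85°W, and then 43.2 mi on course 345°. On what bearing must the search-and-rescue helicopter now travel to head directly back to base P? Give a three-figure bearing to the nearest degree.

108°

Leg 1 (S30°W, 34.5 mi): east 34.5 sin 210° = -17.25, north 34.5 cos 210° = -29.88
Leg 2 (N85°W, 12.6 mi): east 12.6 sin 275° = -12.55, north 12.6 cos 275° = 1.10
Leg 3 (345°, 43.2 mi): east 43.2 sin 345° = -11.18, north 43.2 cos 345° = 41.73
Net displacement: -40.98 east, 12.95 north. Direction back to start is (40.98, -12.95): bearing = atan2(40.98, -12.95) mod 360° = 107.53° ≈ 108°.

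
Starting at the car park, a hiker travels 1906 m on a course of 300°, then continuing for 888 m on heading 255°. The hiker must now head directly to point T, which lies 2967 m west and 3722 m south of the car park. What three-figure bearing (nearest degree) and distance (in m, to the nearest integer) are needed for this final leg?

Leg 1 (300°, 1906 m): east 1906 sin 300° = -1650.64, north 1906 cos 300° = 953.00
Leg 2 (255°, 888 m): east 888 sin 255° = -857.74, north 888 cos 255° = -229.83
Current position: (-2508.39, 723.17). Target: (-2967, -3722). Remaining: Δeast = -458.61, Δnorth = -4445.17.
Bearing = atan2(-458.61, -4445.17) mod 360° = 185.89°; distance = √((-458.61)² + (-4445.17)²) = 4468.764 m.

186°, 4469 m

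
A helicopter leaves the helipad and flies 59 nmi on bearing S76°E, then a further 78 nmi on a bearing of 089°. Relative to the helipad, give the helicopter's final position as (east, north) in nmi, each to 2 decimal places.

(135.24, -12.91)

Leg 1 (S76°E, 59 nmi): east 59 sin 104° = 57.25, north 59 cos 104° = -14.27
Leg 2 (089°, 78 nmi): east 78 sin 89° = 77.99, north 78 cos 89° = 1.36
Summing: 135.24 nmi east, -12.91 nmi north → (135.24, -12.91).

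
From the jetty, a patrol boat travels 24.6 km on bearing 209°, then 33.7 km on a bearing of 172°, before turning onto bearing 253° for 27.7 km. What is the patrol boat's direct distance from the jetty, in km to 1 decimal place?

71.4 km

Leg 1 (209°, 24.6 km): east 24.6 sin 209° = -11.93, north 24.6 cos 209° = -21.52
Leg 2 (172°, 33.7 km): east 33.7 sin 172° = 4.69, north 33.7 cos 172° = -33.37
Leg 3 (253°, 27.7 km): east 27.7 sin 253° = -26.49, north 27.7 cos 253° = -8.10
Net: -33.73 east, -62.99 north. Distance = √((-33.73)² + (-62.99)²) = 71.447 km.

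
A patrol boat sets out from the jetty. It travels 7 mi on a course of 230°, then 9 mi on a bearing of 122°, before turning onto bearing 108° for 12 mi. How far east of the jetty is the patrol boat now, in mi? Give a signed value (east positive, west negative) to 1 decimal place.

13.7 mi

Leg 1 (230°, 7 mi): east 7 sin 230° = -5.36, north 7 cos 230° = -4.50
Leg 2 (122°, 9 mi): east 9 sin 122° = 7.63, north 9 cos 122° = -4.77
Leg 3 (108°, 12 mi): east 12 sin 108° = 11.41, north 12 cos 108° = -3.71
Net east component: 13.68 mi.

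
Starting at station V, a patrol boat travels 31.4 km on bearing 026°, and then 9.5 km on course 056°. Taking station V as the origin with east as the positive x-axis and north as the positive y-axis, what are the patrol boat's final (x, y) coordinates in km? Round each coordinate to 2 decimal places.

Leg 1 (026°, 31.4 km): east 31.4 sin 26° = 13.76, north 31.4 cos 26° = 28.22
Leg 2 (056°, 9.5 km): east 9.5 sin 56° = 7.88, north 9.5 cos 56° = 5.31
Summing: 21.64 km east, 33.53 km north → (21.64, 33.53).

(21.64, 33.53)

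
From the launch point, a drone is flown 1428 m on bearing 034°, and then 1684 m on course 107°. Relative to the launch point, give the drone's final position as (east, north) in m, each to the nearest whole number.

Leg 1 (034°, 1428 m): east 1428 sin 34° = 798.53, north 1428 cos 34° = 1183.87
Leg 2 (107°, 1684 m): east 1684 sin 107° = 1610.42, north 1684 cos 107° = -492.35
Summing: 2408.94 m east, 691.51 m north → (2409, 692).

(2409, 692)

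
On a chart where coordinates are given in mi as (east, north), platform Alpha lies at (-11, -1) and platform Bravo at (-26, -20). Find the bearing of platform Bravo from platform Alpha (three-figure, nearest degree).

218°

Δeast = -26 − -11 = -15.00; Δnorth = -20 − -1 = -19.00.
Bearing = atan2(Δeast, Δnorth) mod 360° = 218.29° ≈ 218°.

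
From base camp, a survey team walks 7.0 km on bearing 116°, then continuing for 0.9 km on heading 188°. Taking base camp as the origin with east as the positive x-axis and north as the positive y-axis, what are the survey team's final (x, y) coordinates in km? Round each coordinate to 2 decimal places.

(6.17, -3.96)

Leg 1 (116°, 7.0 km): east 7.0 sin 116° = 6.29, north 7.0 cos 116° = -3.07
Leg 2 (188°, 0.9 km): east 0.9 sin 188° = -0.13, north 0.9 cos 188° = -0.89
Summing: 6.17 km east, -3.96 km north → (6.17, -3.96).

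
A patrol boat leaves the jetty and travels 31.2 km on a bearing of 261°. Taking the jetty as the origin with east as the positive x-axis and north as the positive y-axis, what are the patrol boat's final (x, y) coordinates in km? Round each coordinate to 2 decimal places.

(-30.82, -4.88)

Leg 1 (261°, 31.2 km): east 31.2 sin 261° = -30.82, north 31.2 cos 261° = -4.88
Summing: -30.82 km east, -4.88 km north → (-30.82, -4.88).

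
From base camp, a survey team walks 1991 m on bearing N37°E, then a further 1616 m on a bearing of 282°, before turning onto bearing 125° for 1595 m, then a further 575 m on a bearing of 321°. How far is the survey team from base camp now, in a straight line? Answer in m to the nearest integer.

1563 m

Leg 1 (N37°E, 1991 m): east 1991 sin 37° = 1198.21, north 1991 cos 37° = 1590.08
Leg 2 (282°, 1616 m): east 1616 sin 282° = -1580.69, north 1616 cos 282° = 335.99
Leg 3 (125°, 1595 m): east 1595 sin 125° = 1306.55, north 1595 cos 125° = -914.85
Leg 4 (321°, 575 m): east 575 sin 321° = -361.86, north 575 cos 321° = 446.86
Net: 562.22 east, 1458.07 north. Distance = √((562.22)² + (1458.07)²) = 1562.710 m.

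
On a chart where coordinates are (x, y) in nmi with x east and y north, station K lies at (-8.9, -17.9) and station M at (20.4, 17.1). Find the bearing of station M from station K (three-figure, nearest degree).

Δeast = 20.4 − -8.9 = 29.30; Δnorth = 17.1 − -17.9 = 35.00.
Bearing = atan2(Δeast, Δnorth) mod 360° = 39.93° ≈ 040°.

040°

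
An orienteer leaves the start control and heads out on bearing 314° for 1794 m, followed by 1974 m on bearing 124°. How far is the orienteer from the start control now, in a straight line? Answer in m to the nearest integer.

374 m

Leg 1 (314°, 1794 m): east 1794 sin 314° = -1290.50, north 1794 cos 314° = 1246.22
Leg 2 (124°, 1974 m): east 1974 sin 124° = 1636.52, north 1974 cos 124° = -1103.85
Net: 346.02 east, 142.37 north. Distance = √((346.02)² + (142.37)²) = 374.169 m.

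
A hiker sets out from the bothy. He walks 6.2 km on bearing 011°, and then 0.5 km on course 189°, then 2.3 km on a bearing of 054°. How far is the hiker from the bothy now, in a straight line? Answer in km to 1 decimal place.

Leg 1 (011°, 6.2 km): east 6.2 sin 11° = 1.18, north 6.2 cos 11° = 6.09
Leg 2 (189°, 0.5 km): east 0.5 sin 189° = -0.08, north 0.5 cos 189° = -0.49
Leg 3 (054°, 2.3 km): east 2.3 sin 54° = 1.86, north 2.3 cos 54° = 1.35
Net: 2.97 east, 6.94 north. Distance = √((2.97)² + (6.94)²) = 7.551 km.

7.6 km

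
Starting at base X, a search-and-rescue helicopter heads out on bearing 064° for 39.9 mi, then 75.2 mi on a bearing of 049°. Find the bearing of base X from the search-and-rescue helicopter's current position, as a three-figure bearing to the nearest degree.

234°

Leg 1 (064°, 39.9 mi): east 39.9 sin 64° = 35.86, north 39.9 cos 64° = 17.49
Leg 2 (049°, 75.2 mi): east 75.2 sin 49° = 56.75, north 75.2 cos 49° = 49.34
Net displacement: 92.62 east, 66.83 north. Direction back to start is (-92.62, -66.83): bearing = atan2(-92.62, -66.83) mod 360° = 234.19° ≈ 234°.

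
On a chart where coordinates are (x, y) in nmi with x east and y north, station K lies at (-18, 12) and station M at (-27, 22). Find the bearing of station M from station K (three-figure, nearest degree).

Δeast = -27 − -18 = -9.00; Δnorth = 22 − 12 = 10.00.
Bearing = atan2(Δeast, Δnorth) mod 360° = 318.01° ≈ 318°.

318°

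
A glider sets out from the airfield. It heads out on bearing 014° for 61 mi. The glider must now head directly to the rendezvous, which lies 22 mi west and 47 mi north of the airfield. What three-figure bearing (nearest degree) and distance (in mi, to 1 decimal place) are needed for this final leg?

252°, 38.7 mi

Leg 1 (014°, 61 mi): east 61 sin 14° = 14.76, north 61 cos 14° = 59.19
Current position: (14.76, 59.19). Target: (-22, 47). Remaining: Δeast = -36.76, Δnorth = -12.19.
Bearing = atan2(-36.76, -12.19) mod 360° = 251.66°; distance = √((-36.76)² + (-12.19)²) = 38.725 mi.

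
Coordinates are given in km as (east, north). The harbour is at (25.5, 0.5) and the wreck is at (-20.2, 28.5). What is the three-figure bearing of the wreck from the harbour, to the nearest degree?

301°

Δeast = -20.2 − 25.5 = -45.70; Δnorth = 28.5 − 0.5 = 28.00.
Bearing = atan2(Δeast, Δnorth) mod 360° = 301.50° ≈ 301°.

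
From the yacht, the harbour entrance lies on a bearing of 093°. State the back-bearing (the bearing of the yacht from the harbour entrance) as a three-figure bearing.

Back-bearing = 093° + 180° = 273°.

273°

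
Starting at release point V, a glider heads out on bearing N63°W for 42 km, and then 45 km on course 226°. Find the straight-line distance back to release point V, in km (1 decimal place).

Leg 1 (N63°W, 42 km): east 42 sin 297° = -37.42, north 42 cos 297° = 19.07
Leg 2 (226°, 45 km): east 45 sin 226° = -32.37, north 45 cos 226° = -31.26
Net: -69.79 east, -12.19 north. Distance = √((-69.79)² + (-12.19)²) = 70.849 km.

70.8 km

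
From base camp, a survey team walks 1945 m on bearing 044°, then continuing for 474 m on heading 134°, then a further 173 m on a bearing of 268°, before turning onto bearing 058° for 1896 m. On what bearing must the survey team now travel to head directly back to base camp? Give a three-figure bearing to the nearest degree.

Leg 1 (044°, 1945 m): east 1945 sin 44° = 1351.11, north 1945 cos 44° = 1399.12
Leg 2 (134°, 474 m): east 474 sin 134° = 340.97, north 474 cos 134° = -329.27
Leg 3 (268°, 173 m): east 173 sin 268° = -172.89, north 173 cos 268° = -6.04
Leg 4 (058°, 1896 m): east 1896 sin 58° = 1607.90, north 1896 cos 58° = 1004.73
Net displacement: 3127.08 east, 2068.54 north. Direction back to start is (-3127.08, -2068.54): bearing = atan2(-3127.08, -2068.54) mod 360° = 236.52° ≈ 237°.

237°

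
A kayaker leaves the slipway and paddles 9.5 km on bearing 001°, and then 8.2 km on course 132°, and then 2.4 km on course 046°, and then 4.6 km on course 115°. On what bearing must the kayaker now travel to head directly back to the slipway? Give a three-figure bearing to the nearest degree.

Leg 1 (001°, 9.5 km): east 9.5 sin 1° = 0.17, north 9.5 cos 1° = 9.50
Leg 2 (132°, 8.2 km): east 8.2 sin 132° = 6.09, north 8.2 cos 132° = -5.49
Leg 3 (046°, 2.4 km): east 2.4 sin 46° = 1.73, north 2.4 cos 46° = 1.67
Leg 4 (115°, 4.6 km): east 4.6 sin 115° = 4.17, north 4.6 cos 115° = -1.94
Net displacement: 12.16 east, 3.73 north. Direction back to start is (-12.16, -3.73): bearing = atan2(-12.16, -3.73) mod 360° = 252.92° ≈ 253°.

253°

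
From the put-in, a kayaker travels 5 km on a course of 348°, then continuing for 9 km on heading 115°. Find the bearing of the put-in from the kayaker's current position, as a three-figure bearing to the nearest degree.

261°

Leg 1 (348°, 5 km): east 5 sin 348° = -1.04, north 5 cos 348° = 4.89
Leg 2 (115°, 9 km): east 9 sin 115° = 8.16, north 9 cos 115° = -3.80
Net displacement: 7.12 east, 1.09 north. Direction back to start is (-7.12, -1.09): bearing = atan2(-7.12, -1.09) mod 360° = 261.32° ≈ 261°.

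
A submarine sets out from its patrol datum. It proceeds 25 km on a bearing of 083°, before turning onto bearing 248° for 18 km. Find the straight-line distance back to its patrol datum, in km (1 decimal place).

Leg 1 (083°, 25 km): east 25 sin 83° = 24.81, north 25 cos 83° = 3.05
Leg 2 (248°, 18 km): east 18 sin 248° = -16.69, north 18 cos 248° = -6.74
Net: 8.12 east, -3.70 north. Distance = √((8.12)² + (-3.70)²) = 8.926 km.

8.9 km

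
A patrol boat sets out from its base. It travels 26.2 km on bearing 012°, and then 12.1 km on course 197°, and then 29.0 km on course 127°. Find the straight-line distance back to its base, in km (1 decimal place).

Leg 1 (012°, 26.2 km): east 26.2 sin 12° = 5.45, north 26.2 cos 12° = 25.63
Leg 2 (197°, 12.1 km): east 12.1 sin 197° = -3.54, north 12.1 cos 197° = -11.57
Leg 3 (127°, 29.0 km): east 29.0 sin 127° = 23.16, north 29.0 cos 127° = -17.45
Net: 25.07 east, -3.40 north. Distance = √((25.07)² + (-3.40)²) = 25.299 km.

25.3 km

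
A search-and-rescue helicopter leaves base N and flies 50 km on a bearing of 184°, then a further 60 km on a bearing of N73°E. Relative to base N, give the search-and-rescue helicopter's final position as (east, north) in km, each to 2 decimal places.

Leg 1 (184°, 50 km): east 50 sin 184° = -3.49, north 50 cos 184° = -49.88
Leg 2 (N73°E, 60 km): east 60 sin 73° = 57.38, north 60 cos 73° = 17.54
Summing: 53.89 km east, -32.34 km north → (53.89, -32.34).

(53.89, -32.34)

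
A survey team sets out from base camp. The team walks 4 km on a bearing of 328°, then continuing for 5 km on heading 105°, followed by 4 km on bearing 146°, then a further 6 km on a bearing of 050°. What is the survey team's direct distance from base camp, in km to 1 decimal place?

9.9 km

Leg 1 (328°, 4 km): east 4 sin 328° = -2.12, north 4 cos 328° = 3.39
Leg 2 (105°, 5 km): east 5 sin 105° = 4.83, north 5 cos 105° = -1.29
Leg 3 (146°, 4 km): east 4 sin 146° = 2.24, north 4 cos 146° = -3.32
Leg 4 (050°, 6 km): east 6 sin 50° = 4.60, north 6 cos 50° = 3.86
Net: 9.54 east, 2.64 north. Distance = √((9.54)² + (2.64)²) = 9.901 km.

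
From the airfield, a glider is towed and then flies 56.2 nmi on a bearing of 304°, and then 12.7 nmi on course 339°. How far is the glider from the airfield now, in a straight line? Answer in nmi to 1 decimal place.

Leg 1 (304°, 56.2 nmi): east 56.2 sin 304° = -46.59, north 56.2 cos 304° = 31.43
Leg 2 (339°, 12.7 nmi): east 12.7 sin 339° = -4.55, north 12.7 cos 339° = 11.86
Net: -51.14 east, 43.28 north. Distance = √((-51.14)² + (43.28)²) = 67.000 nmi.

67.0 nmi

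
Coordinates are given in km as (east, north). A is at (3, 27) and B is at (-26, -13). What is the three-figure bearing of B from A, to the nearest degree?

Δeast = -26 − 3 = -29.00; Δnorth = -13 − 27 = -40.00.
Bearing = atan2(Δeast, Δnorth) mod 360° = 215.94° ≈ 216°.

216°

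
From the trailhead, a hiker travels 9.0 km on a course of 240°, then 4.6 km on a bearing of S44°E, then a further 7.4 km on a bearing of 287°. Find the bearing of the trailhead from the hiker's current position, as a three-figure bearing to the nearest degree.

064°

Leg 1 (240°, 9.0 km): east 9.0 sin 240° = -7.79, north 9.0 cos 240° = -4.50
Leg 2 (S44°E, 4.6 km): east 4.6 sin 136° = 3.20, north 4.6 cos 136° = -3.31
Leg 3 (287°, 7.4 km): east 7.4 sin 287° = -7.08, north 7.4 cos 287° = 2.16
Net displacement: -11.68 east, -5.65 north. Direction back to start is (11.68, 5.65): bearing = atan2(11.68, 5.65) mod 360° = 64.19° ≈ 064°.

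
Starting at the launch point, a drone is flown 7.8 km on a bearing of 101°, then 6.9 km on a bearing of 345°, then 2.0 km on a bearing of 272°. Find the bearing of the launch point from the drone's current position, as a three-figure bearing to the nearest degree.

Leg 1 (101°, 7.8 km): east 7.8 sin 101° = 7.66, north 7.8 cos 101° = -1.49
Leg 2 (345°, 6.9 km): east 6.9 sin 345° = -1.79, north 6.9 cos 345° = 6.66
Leg 3 (272°, 2.0 km): east 2.0 sin 272° = -2.00, north 2.0 cos 272° = 0.07
Net displacement: 3.87 east, 5.25 north. Direction back to start is (-3.87, -5.25): bearing = atan2(-3.87, -5.25) mod 360° = 216.43° ≈ 216°.

216°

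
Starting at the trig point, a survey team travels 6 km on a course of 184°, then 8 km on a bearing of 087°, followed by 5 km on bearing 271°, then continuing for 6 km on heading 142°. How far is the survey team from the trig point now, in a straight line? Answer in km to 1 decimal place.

Leg 1 (184°, 6 km): east 6 sin 184° = -0.42, north 6 cos 184° = -5.99
Leg 2 (087°, 8 km): east 8 sin 87° = 7.99, north 8 cos 87° = 0.42
Leg 3 (271°, 5 km): east 5 sin 271° = -5.00, north 5 cos 271° = 0.09
Leg 4 (142°, 6 km): east 6 sin 142° = 3.69, north 6 cos 142° = -4.73
Net: 6.27 east, -10.21 north. Distance = √((6.27)² + (-10.21)²) = 11.977 km.

12.0 km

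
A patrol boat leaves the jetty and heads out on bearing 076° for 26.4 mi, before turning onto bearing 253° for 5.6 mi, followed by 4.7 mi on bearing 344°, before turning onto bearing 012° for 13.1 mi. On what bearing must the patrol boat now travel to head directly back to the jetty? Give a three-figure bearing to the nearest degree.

224°

Leg 1 (076°, 26.4 mi): east 26.4 sin 76° = 25.62, north 26.4 cos 76° = 6.39
Leg 2 (253°, 5.6 mi): east 5.6 sin 253° = -5.36, north 5.6 cos 253° = -1.64
Leg 3 (344°, 4.7 mi): east 4.7 sin 344° = -1.30, north 4.7 cos 344° = 4.52
Leg 4 (012°, 13.1 mi): east 13.1 sin 12° = 2.72, north 13.1 cos 12° = 12.81
Net displacement: 21.69 east, 22.08 north. Direction back to start is (-21.69, -22.08): bearing = atan2(-21.69, -22.08) mod 360° = 224.49° ≈ 224°.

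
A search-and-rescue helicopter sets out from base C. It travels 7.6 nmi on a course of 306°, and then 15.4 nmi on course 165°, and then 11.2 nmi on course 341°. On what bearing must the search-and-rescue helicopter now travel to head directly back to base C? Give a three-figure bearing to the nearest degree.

Leg 1 (306°, 7.6 nmi): east 7.6 sin 306° = -6.15, north 7.6 cos 306° = 4.47
Leg 2 (165°, 15.4 nmi): east 15.4 sin 165° = 3.99, north 15.4 cos 165° = -14.88
Leg 3 (341°, 11.2 nmi): east 11.2 sin 341° = -3.65, north 11.2 cos 341° = 10.59
Net displacement: -5.81 east, 0.18 north. Direction back to start is (5.81, -0.18): bearing = atan2(5.81, -0.18) mod 360° = 91.79° ≈ 092°.

092°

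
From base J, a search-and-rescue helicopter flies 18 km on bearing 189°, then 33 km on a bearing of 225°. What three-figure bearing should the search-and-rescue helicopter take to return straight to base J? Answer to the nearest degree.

Leg 1 (189°, 18 km): east 18 sin 189° = -2.82, north 18 cos 189° = -17.78
Leg 2 (225°, 33 km): east 33 sin 225° = -23.33, north 33 cos 225° = -23.33
Net displacement: -26.15 east, -41.11 north. Direction back to start is (26.15, 41.11): bearing = atan2(26.15, 41.11) mod 360° = 32.46° ≈ 032°.

032°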